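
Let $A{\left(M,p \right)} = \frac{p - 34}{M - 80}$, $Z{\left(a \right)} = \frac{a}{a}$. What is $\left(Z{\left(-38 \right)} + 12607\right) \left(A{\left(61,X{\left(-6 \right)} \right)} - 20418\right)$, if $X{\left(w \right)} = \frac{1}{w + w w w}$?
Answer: $- \frac{542872584800}{2109} \approx -2.5741 \cdot 10^{8}$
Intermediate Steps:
$X{\left(w \right)} = \frac{1}{w + w^{3}}$ ($X{\left(w \right)} = \frac{1}{w + w^{2} w} = \frac{1}{w + w^{3}}$)
$Z{\left(a \right)} = 1$
$A{\left(M,p \right)} = \frac{-34 + p}{-80 + M}$
$\left(Z{\left(-38 \right)} + 12607\right) \left(A{\left(61,X{\left(-6 \right)} \right)} - 20418\right) = \left(1 + 12607\right) \left(\frac{-34 + \frac{1}{-6 + \left(-6\right)^{3}}}{-80 + 61} - 20418\right) = 12608 \left(\frac{-34 + \frac{1}{-6 - 216}}{-19} - 20418\right) = 12608 \left(- \frac{-34 + \frac{1}{-222}}{19} - 20418\right) = 12608 \left(- \frac{-34 - \frac{1}{222}}{19} - 20418\right) = 12608 \left(\left(- \frac{1}{19}\right) \left(- \frac{7549}{222}\right) - 20418\right) = 12608 \left(\frac{7549}{4218} - 20418\right) = 12608 \left(- \frac{86115575}{4218}\right) = - \frac{542872584800}{2109}$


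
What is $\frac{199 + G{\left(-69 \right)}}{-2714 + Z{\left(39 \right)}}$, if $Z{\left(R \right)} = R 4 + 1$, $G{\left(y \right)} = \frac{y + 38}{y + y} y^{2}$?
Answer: $- \frac{2537}{5114} \approx -0.49609$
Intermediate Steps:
$G{\left(y \right)} = \frac{y \left(38 + y\right)}{2}$ ($G{\left(y \right)} = \frac{38 + y}{2 y} y^{2} = \frac{y \left(38 + y\right)}{2}$)
$Z{\left(R \right)} = 1 + 4 R$ ($Z{\left(R \right)} = 4 R + 1 = 1 + 4 R$)
$\frac{199 + G{\left(-69 \right)}}{-2714 + Z{\left(39 \right)}} = \frac{199 + \frac{1}{2} \left(-69\right) \left(38 - 69\right)}{-2714 + \left(1 + 4 \cdot 39\right)} = \frac{199 + \frac{1}{2} \left(-69\right) \left(-31\right)}{-2714 + \left(1 + 156\right)} = \frac{199 + \frac{2139}{2}}{-2714 + 157} = \frac{2537}{2 \left(-2557\right)} = \frac{2537}{2} \left(- \frac{1}{2557}\right) = - \frac{2537}{5114}$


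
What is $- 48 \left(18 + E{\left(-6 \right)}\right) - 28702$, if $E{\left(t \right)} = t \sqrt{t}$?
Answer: $-29566 + 288 i \sqrt{6} \approx -29566.0 + 705.45 i$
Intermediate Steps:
$E{\left(t \right)} = t^{\frac{3}{2}}$
$- 48 \left(18 + E{\left(-6 \right)}\right) - 28702 = - 48 \left(18 + \left(-6\right)^{\frac{3}{2}}\right) - 28702 = - 48 \left(18 - 6 i \sqrt{6}\right) - 28702 = \left(-864 + 288 i \sqrt{6}\right) - 28702 = -29566 + 288 i \sqrt{6}$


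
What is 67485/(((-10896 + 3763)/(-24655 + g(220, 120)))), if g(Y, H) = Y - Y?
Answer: 1663842675/7133 ≈ 2.3326e+5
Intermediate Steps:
g(Y, H) = 0
67485/(((-10896 + 3763)/(-24655 + g(220, 120)))) = 67485/(((-10896 + 3763)/(-24655 + 0))) = 67485/((-7133/(-24655))) = 67485/((-7133*(-1/24655))) = 67485/(7133/24655) = 67485*(24655/7133) = 1663842675/7133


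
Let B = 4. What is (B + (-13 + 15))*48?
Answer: 288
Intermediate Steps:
(B + (-13 + 15))*48 = (4 + (-13 + 15))*48 = (4 + 2)*48 = 6*48 = 288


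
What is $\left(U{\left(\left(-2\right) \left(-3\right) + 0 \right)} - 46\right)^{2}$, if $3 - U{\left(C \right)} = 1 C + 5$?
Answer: $2916$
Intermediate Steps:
$U{\left(C \right)} = -2 - C$ ($U{\left(C \right)} = 3 - \left(1 C + 5\right) = 3 - \left(C + 5\right) = 3 - \left(5 + C\right) = -2 - C$)
$\left(U{\left(\left(-2\right) \left(-3\right) + 0 \right)} - 46\right)^{2} = \left(\left(-2 - \left(\left(-2\right) \left(-3\right) + 0\right)\right) - 46\right)^{2} = \left(\left(-2 - \left(6 + 0\right)\right) - 46\right)^{2} = \left(\left(-2 - 6\right) - 46\right)^{2} = \left(-8 - 46\right)^{2} = \left(-54\right)^{2} = 2916$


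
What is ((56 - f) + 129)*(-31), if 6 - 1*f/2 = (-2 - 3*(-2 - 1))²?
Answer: -8401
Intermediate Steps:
f = -86 (f = 12 - 2*(-2 - 3*(-2 - 1))² = 12 - 2*(-2 - 3*(-3))² = 12 - 2*(-2 + 9)² = 12 - 2*7² = 12 - 2*49 = 12 - 98 = -86)
((56 - f) + 129)*(-31) = ((56 - 1*(-86)) + 129)*(-31) = ((56 + 86) + 129)*(-31) = (142 + 129)*(-31) = 271*(-31) = -8401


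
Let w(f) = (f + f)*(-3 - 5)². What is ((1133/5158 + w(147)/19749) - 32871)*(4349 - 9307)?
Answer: 2766808783349141/16977557 ≈ 1.6297e+8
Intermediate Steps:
w(f) = 128*f (w(f) = (2*f)*(-8)² = (2*f)*64 = 128*f)
((1133/5158 + w(147)/19749) - 32871)*(4349 - 9307) = ((1133/5158 + (128*147)/19749) - 32871)*(4349 - 9307) = ((1133*(1/5158) + 18816*(1/19749)) - 32871)*(-4958) = ((1133/5158 + 6272/6583) - 32871)*(-4958) = (39809515/33955114 - 32871)*(-4958) = -1116098742779/33955114*(-4958) = 2766808783349141/16977557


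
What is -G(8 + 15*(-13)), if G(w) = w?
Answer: 187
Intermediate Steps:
-G(8 + 15*(-13)) = -(8 + 15*(-13)) = -(8 - 195) = -1*(-187) = 187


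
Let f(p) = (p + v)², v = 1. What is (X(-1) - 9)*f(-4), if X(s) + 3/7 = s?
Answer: -657/7 ≈ -93.857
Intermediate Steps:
X(s) = -3/7 + s
f(p) = (1 + p)² (f(p) = (p + 1)² = (1 + p)²)
(X(-1) - 9)*f(-4) = ((-3/7 - 1) - 9)*(1 - 4)² = (-10/7 - 9)*(-3)² = -73/7*9 = -657/7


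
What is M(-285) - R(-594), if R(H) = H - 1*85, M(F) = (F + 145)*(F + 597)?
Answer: -43001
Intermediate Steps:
M(F) = (145 + F)*(597 + F)
R(H) = -85 + H (R(H) = H - 85 = -85 + H)
M(-285) - R(-594) = (86565 + (-285)² + 742*(-285)) - (-85 - 594) = (86565 + 81225 - 211470) - 1*(-679) = -43680 + 679 = -43001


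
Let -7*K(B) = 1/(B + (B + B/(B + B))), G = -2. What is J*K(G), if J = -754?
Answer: -1508/49 ≈ -30.776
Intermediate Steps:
K(B) = -1/(7*(½ + 2*B)) (K(B) = -1/(7*(B + (B + B/(B + B)))) = -1/(7*(B + (B + B/((2*B))))) = -1/(7*(B + (B + (1/(2*B))*B))) = -1/(7*(B + (B + ½))) = -1/(7*(B + (½ + B))) = -1/(7*(½ + 2*B)))
J*K(G) = -(-1508)/(7 + 28*(-2)) = -(-1508)/(7 - 56) = -(-1508)/(-49) = -(-1508)*(-1)/49 = -754*2/49 = -1508/49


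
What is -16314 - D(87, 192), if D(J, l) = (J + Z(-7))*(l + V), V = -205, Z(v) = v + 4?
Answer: -15222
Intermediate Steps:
Z(v) = 4 + v
D(J, l) = (-205 + l)*(-3 + J) (D(J, l) = (J + (4 - 7))*(l - 205) = (J - 3)*(-205 + l) = (-3 + J)*(-205 + l) = (-205 + l)*(-3 + J))
-16314 - D(87, 192) = -16314 - (615 - 205*87 - 3*192 + 87*192) = -16314 - (615 - 17835 - 576 + 16704) = -16314 - 1*(-1092) = -16314 + 1092 = -15222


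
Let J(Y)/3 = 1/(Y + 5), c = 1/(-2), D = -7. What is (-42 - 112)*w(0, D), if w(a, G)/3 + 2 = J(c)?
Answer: 616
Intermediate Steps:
c = -½ ≈ -0.50000
J(Y) = 3/(5 + Y) (J(Y) = 3/(Y + 5) = 3/(5 + Y))
w(a, G) = -4 (w(a, G) = -6 + 3*(3/(5 - ½)) = -6 + 3*(3/(9/2)) = -6 + 3*(3*(2/9)) = -6 + 3*(⅔) = -6 + 2 = -4)
(-42 - 112)*w(0, D) = (-42 - 112)*(-4) = -154*(-4) = 616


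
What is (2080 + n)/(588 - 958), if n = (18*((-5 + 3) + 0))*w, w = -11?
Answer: -1238/185 ≈ -6.6919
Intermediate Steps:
n = 396 (n = (18*((-5 + 3) + 0))*(-11) = (18*(-2 + 0))*(-11) = (18*(-2))*(-11) = -36*(-11) = 396)
(2080 + n)/(588 - 958) = (2080 + 396)/(588 - 958) = 2476/(-370) = 2476*(-1/370) = -1238/185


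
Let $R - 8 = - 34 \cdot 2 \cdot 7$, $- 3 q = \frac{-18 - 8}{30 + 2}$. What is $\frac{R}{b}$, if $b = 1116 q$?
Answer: $- \frac{48}{31} \approx -1.5484$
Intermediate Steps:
$q = \frac{13}{48}$ ($q = - \frac{\left(-18 - 8\right) \frac{1}{30 + 2}}{3} = - \frac{\left(-26\right) \frac{1}{32}}{3} = \left(- \frac{1}{3}\right) \left(- \frac{13}{16}\right) = \frac{13}{48} \approx 0.27083$)
$R = -468$ ($R = 8 - 34 \cdot 2 \cdot 7 = 8 - 476 = -468$)
$b = \frac{1209}{4}$ ($b = 1116 \cdot \frac{13}{48} = \frac{1209}{4} \approx 302.25$)
$\frac{R}{b} = - \frac{468}{\frac{1209}{4}} = \left(-468\right) \frac{4}{1209} = - \frac{48}{31}$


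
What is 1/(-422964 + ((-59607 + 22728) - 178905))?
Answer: -1/638748 ≈ -1.5656e-6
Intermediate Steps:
1/(-422964 + ((-59607 + 22728) - 178905)) = 1/(-422964 + (-36879 - 178905)) = 1/(-422964 - 215784) = 1/(-638748) = -1/638748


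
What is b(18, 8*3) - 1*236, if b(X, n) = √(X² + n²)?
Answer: -206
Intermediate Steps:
b(18, 8*3) - 1*236 = √(18² + (8*3)²) - 1*236 = √(324 + 24²) - 236 = √(324 + 576) - 236 = √900 - 236 = 30 - 236 = -206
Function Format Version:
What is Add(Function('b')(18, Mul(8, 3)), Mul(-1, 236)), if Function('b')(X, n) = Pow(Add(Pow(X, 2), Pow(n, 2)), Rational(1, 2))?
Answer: -206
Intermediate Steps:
Add(Function('b')(18, Mul(8, 3)), Mul(-1, 236)) = Add(Pow(Add(Pow(18, 2), Pow(Mul(8, 3), 2)), Rational(1, 2)), Mul(-1, 236)) = Add(Pow(Add(324, Pow(24, 2)), Rational(1, 2)), -236) = Add(Pow(Add(324, 576), Rational(1, 2)), -236) = Add(Pow(900, Rational(1, 2)), -236) = Add(30, -236) = -206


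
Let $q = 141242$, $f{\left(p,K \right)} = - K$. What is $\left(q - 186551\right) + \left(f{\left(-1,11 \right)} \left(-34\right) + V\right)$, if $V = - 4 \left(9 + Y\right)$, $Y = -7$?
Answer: $-44943$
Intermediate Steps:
$V = -8$ ($V = - 4 \left(9 - 7\right) = \left(-4\right) 2 = -8$)
$\left(q - 186551\right) + \left(f{\left(-1,11 \right)} \left(-34\right) + V\right) = \left(141242 - 186551\right) - \left(8 - \left(-1\right) 11 \left(-34\right)\right) = -45309 - -366 = -45309 + \left(374 - 8\right) = -45309 + 366 = -44943$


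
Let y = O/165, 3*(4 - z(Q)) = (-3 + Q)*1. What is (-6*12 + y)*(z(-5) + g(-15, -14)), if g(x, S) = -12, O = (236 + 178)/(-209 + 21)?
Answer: 992824/2585 ≈ 384.07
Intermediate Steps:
O = -207/94 (O = 414/(-188) = 414*(-1/188) = -207/94 ≈ -2.2021)
z(Q) = 5 - Q/3 (z(Q) = 4 - (-3 + Q)/3 = 4 + (1 - Q/3) = 5 - Q/3)
y = -69/5170 (y = -207/94/165 = -207/94*1/165 = -69/5170 ≈ -0.013346)
(-6*12 + y)*(z(-5) + g(-15, -14)) = (-6*12 - 69/5170)*((5 - ⅓*(-5)) - 12) = (-72 - 69/5170)*((5 + 5/3) - 12) = -372309*(20/3 - 12)/5170 = -372309/5170*(-16/3) = 992824/2585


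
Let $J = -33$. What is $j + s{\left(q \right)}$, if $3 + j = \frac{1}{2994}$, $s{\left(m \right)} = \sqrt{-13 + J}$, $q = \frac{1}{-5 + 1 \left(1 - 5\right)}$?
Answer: $- \frac{8981}{2994} + i \sqrt{46} \approx -2.9997 + 6.7823 i$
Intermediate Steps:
$q = - \frac{1}{9}$ ($q = \frac{1}{-5 + 1 \left(-4\right)} = \frac{1}{-5 - 4} = \frac{1}{-9} = - \frac{1}{9} \approx -0.11111$)
$s{\left(m \right)} = i \sqrt{46}$ ($s{\left(m \right)} = \sqrt{-13 - 33} = \sqrt{-46} = i \sqrt{46}$)
$j = - \frac{8981}{2994}$ ($j = -3 + \frac{1}{2994} = - \frac{8981}{2994} \approx -2.9997$)
$j + s{\left(q \right)} = - \frac{8981}{2994} + i \sqrt{46}$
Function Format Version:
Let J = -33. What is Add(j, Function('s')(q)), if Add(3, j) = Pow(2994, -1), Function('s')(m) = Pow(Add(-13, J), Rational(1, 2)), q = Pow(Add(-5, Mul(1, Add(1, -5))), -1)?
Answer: Add(Rational(-8981, 2994), Mul(I, Pow(46, Rational(1, 2)))) ≈ Add(-2.9997, Mul(6.7823, I))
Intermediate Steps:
q = Rational(-1, 9) (q = Pow(Add(-5, Mul(1, -4)), -1) = Pow(Add(-5, -4), -1) = Pow(-9, -1) = Rational(-1, 9) ≈ -0.11111)
Function('s')(m) = Mul(I, Pow(46, Rational(1, 2))) (Function('s')(m) = Pow(Add(-13, -33), Rational(1, 2)) = Pow(-46, Rational(1, 2)) = Mul(I, Pow(46, Rational(1, 2))))
j = Rational(-8981, 2994) (j = Add(-3, Pow(2994, -1)) = Add(-3, Rational(1, 2994)) = Rational(-8981, 2994) ≈ -2.9997)
Add(j, Function('s')(q)) = Add(Rational(-8981, 2994), Mul(I, Pow(46, Rational(1, 2))))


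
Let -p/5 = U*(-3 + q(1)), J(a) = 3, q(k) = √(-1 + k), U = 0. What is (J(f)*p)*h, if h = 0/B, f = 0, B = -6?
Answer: 0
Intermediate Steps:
h = 0 (h = 0/(-6) = 0*(-⅙) = 0)
p = 0 (p = -0*(-3 + √(-1 + 1)) = -0*(-3 + √0) = -0*(-3 + 0) = -0*(-3) = -5*0 = 0)
(J(f)*p)*h = (3*0)*0 = 0*0 = 0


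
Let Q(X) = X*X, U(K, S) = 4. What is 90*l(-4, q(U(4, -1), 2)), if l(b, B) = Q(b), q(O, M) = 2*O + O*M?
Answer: 1440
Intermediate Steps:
Q(X) = X**2
q(O, M) = 2*O + M*O
l(b, B) = b**2
90*l(-4, q(U(4, -1), 2)) = 90*(-4)**2 = 90*16 = 1440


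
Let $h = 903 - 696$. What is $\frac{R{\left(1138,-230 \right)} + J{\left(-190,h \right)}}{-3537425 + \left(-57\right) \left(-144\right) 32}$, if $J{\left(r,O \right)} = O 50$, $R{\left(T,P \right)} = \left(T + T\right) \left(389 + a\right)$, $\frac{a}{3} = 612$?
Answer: $- \frac{5074450}{3274769} \approx -1.5496$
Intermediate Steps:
$a = 1836$ ($a = 3 \cdot 612 = 1836$)
$R{\left(T,P \right)} = 4450 T$ ($R{\left(T,P \right)} = \left(T + T\right) \left(389 + 1836\right) = 2 T 2225 = 4450 T$)
$h = 207$ ($h = 903 - 696 = 207$)
$J{\left(r,O \right)} = 50 O$
$\frac{R{\left(1138,-230 \right)} + J{\left(-190,h \right)}}{-3537425 + \left(-57\right) \left(-144\right) 32} = \frac{4450 \cdot 1138 + 50 \cdot 207}{-3537425 + \left(-57\right) \left(-144\right) 32} = \frac{5064100 + 10350}{-3537425 + 8208 \cdot 32} = \frac{5074450}{-3537425 + 262656} = \frac{5074450}{-3274769} = 5074450 \left(- \frac{1}{3274769}\right) = - \frac{5074450}{3274769}$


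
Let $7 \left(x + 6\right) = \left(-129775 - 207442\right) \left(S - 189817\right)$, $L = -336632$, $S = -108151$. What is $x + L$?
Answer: $\frac{100477518590}{7} \approx 1.4354 \cdot 10^{10}$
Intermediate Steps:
$x = \frac{100479875014}{7}$ ($x = -6 + \frac{\left(-129775 - 207442\right) \left(-108151 - 189817\right)}{7} = -6 + \frac{\left(-337217\right) \left(-297968\right)}{7} = -6 + \frac{1}{7} \cdot 100479875056 = -6 + \frac{100479875056}{7} = \frac{100479875014}{7} \approx 1.4354 \cdot 10^{10}$)
$x + L = \frac{100479875014}{7} - 336632 = \frac{100477518590}{7}$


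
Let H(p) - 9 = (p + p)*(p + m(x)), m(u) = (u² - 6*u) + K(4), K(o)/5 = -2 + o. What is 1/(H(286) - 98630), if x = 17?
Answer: 1/177655 ≈ 5.6289e-6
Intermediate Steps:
K(o) = -10 + 5*o (K(o) = 5*(-2 + o) = -10 + 5*o)
m(u) = 10 + u² - 6*u (m(u) = (u² - 6*u) + (-10 + 5*4) = (u² - 6*u) + (-10 + 20) = (u² - 6*u) + 10 = 10 + u² - 6*u)
H(p) = 9 + 2*p*(197 + p) (H(p) = 9 + (p + p)*(p + (10 + 17² - 6*17)) = 9 + (2*p)*(p + (10 + 289 - 102)) = 9 + (2*p)*(p + 197) = 9 + (2*p)*(197 + p) = 9 + 2*p*(197 + p))
1/(H(286) - 98630) = 1/((9 + 2*286² + 394*286) - 98630) = 1/((9 + 2*81796 + 112684) - 98630) = 1/((9 + 163592 + 112684) - 98630) = 1/(276285 - 98630) = 1/177655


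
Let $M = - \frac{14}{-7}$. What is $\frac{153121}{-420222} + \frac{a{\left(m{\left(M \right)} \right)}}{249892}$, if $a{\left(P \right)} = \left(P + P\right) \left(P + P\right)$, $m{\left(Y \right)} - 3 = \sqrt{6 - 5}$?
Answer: $- \frac{9559204681}{26252529006} \approx -0.36413$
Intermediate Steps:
$M = 2$ ($M = \left(-14\right) \left(- \frac{1}{7}\right) = 2$)
$m{\left(Y \right)} = 4$ ($m{\left(Y \right)} = 3 + \sqrt{6 - 5} = 3 + \sqrt{1} = 3 + 1 = 4$)
$a{\left(P \right)} = 4 P^{2}$ ($a{\left(P \right)} = 2 P 2 P = 4 P^{2}$)
$\frac{153121}{-420222} + \frac{a{\left(m{\left(M \right)} \right)}}{249892} = \frac{153121}{-420222} + \frac{4 \cdot 4^{2}}{249892} = 153121 \left(- \frac{1}{420222}\right) + 4 \cdot 16 \cdot \frac{1}{249892} = - \frac{153121}{420222} + 64 \cdot \frac{1}{249892} = - \frac{153121}{420222} + \frac{16}{62473} = - \frac{9559204681}{26252529006}$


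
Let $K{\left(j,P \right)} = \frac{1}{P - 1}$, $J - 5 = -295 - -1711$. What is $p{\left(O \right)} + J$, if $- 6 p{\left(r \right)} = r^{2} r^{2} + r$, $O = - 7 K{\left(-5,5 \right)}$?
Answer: $\frac{726901}{512} \approx 1419.7$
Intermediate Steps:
$J = 1421$ ($J = 5 - -1416 = 5 + \left(-295 + 1711\right) = 5 + 1416 = 1421$)
$K{\left(j,P \right)} = \frac{1}{-1 + P}$
$O = - \frac{7}{4}$ ($O = - \frac{7}{-1 + 5} = - \frac{7}{4} \approx -1.75$)
$p{\left(r \right)} = - \frac{r}{6} - \frac{r^{4}}{6}$ ($p{\left(r \right)} = - \frac{r^{2} r^{2} + r}{6} = - \frac{r^{4} + r}{6} = - \frac{r + r^{4}}{6} = - \frac{r}{6} - \frac{r^{4}}{6}$)
$p{\left(O \right)} + J = \left(- \frac{1}{6}\right) \left(- \frac{7}{4}\right) \left(1 + \left(- \frac{7}{4}\right)^{3}\right) + 1421 = \left(- \frac{1}{6}\right) \left(- \frac{7}{4}\right) \left(1 - \frac{343}{64}\right) + 1421 = \left(- \frac{1}{6}\right) \left(- \frac{7}{4}\right) \left(- \frac{279}{64}\right) + 1421 = - \frac{651}{512} + 1421 = \frac{726901}{512}$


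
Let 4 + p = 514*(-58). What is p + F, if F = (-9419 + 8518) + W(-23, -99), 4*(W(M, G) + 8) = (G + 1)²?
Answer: -28324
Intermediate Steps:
W(M, G) = -8 + (1 + G)²/4 (W(M, G) = -8 + (G + 1)²/4 = -8 + (1 + G)²/4)
F = 1492 (F = (-9419 + 8518) + (-8 + (1 - 99)²/4) = -901 + (-8 + (¼)*(-98)²) = -901 + (-8 + (¼)*9604) = -901 + (-8 + 2401) = -901 + 2393 = 1492)
p = -29816 (p = -4 + 514*(-58) = -4 - 29812 = -29816)
p + F = -29816 + 1492 = -28324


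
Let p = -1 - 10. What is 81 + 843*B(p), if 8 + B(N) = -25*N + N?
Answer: 215889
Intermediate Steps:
p = -11
B(N) = -8 - 24*N (B(N) = -8 + (-25*N + N) = -8 - 24*N)
81 + 843*B(p) = 81 + 843*(-8 - 24*(-11)) = 81 + 843*(-8 + 264) = 81 + 843*256 = 81 + 215808 = 215889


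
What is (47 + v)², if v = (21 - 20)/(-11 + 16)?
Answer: 55696/25 ≈ 2227.8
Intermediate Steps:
v = ⅕ (v = 1/5 = 1*(⅕) = ⅕ ≈ 0.20000)
(47 + v)² = (47 + ⅕)² = (236/5)² = 55696/25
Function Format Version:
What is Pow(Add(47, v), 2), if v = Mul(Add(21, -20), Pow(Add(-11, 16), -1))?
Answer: Rational(55696, 25) ≈ 2227.8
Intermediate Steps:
v = Rational(1, 5) (v = Mul(1, Pow(5, -1)) = Mul(1, Rational(1, 5)) = Rational(1, 5) ≈ 0.20000)
Pow(Add(47, v), 2) = Pow(Add(47, Rational(1, 5)), 2) = Pow(Rational(236, 5), 2) = Rational(55696, 25)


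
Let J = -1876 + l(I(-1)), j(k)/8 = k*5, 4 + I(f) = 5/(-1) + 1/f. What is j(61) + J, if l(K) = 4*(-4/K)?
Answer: 2828/5 ≈ 565.60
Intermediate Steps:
I(f) = -9 + 1/f (I(f) = -4 + (5/(-1) + 1/f) = -4 + (5*(-1) + 1/f) = -4 + (-5 + 1/f) = -9 + 1/f)
l(K) = -16/K
j(k) = 40*k (j(k) = 8*(k*5) = 8*(5*k) = 40*k)
J = -9372/5 (J = -1876 - 16/(-9 + 1/(-1)) = -1876 - 16/(-9 - 1) = -1876 - 16/(-10) = -1876 - 16*(-⅒) = -1876 + 8/5 = -9372/5 ≈ -1874.4)
j(61) + J = 40*61 - 9372/5 = 2440 - 9372/5 = 2828/5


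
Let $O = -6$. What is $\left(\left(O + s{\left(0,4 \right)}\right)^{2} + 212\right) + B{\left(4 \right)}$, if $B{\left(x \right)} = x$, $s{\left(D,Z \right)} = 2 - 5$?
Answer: $297$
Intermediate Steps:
$s{\left(D,Z \right)} = -3$ ($s{\left(D,Z \right)} = 2 - 5 = -3$)
$\left(\left(O + s{\left(0,4 \right)}\right)^{2} + 212\right) + B{\left(4 \right)} = \left(\left(-6 - 3\right)^{2} + 212\right) + 4 = \left(\left(-9\right)^{2} + 212\right) + 4 = \left(81 + 212\right) + 4 = 293 + 4 = 297$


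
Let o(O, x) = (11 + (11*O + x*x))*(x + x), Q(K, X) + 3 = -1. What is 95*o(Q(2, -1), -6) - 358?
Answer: -3778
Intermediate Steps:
Q(K, X) = -4 (Q(K, X) = -3 - 1 = -4)
o(O, x) = 2*x*(11 + x² + 11*O) (o(O, x) = (11 + (11*O + x²))*(2*x) = (11 + (x² + 11*O))*(2*x) = (11 + x² + 11*O)*(2*x) = 2*x*(11 + x² + 11*O))
95*o(Q(2, -1), -6) - 358 = 95*(2*(-6)*(11 + (-6)² + 11*(-4))) - 358 = 95*(2*(-6)*(11 + 36 - 44)) - 358 = 95*(2*(-6)*3) - 358 = 95*(-36) - 358 = -3420 - 358 = -3778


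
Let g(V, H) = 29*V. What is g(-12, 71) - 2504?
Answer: -2852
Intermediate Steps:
g(-12, 71) - 2504 = 29*(-12) - 2504 = -348 - 2504 = -2852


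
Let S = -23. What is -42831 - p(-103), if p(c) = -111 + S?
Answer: -42697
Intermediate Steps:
p(c) = -134 (p(c) = -111 - 23 = -134)
-42831 - p(-103) = -42831 - 1*(-134) = -42831 + 134 = -42697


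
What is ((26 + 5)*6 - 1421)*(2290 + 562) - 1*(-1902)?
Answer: -3520318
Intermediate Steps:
((26 + 5)*6 - 1421)*(2290 + 562) - 1*(-1902) = (31*6 - 1421)*2852 + 1902 = (186 - 1421)*2852 + 1902 = -1235*2852 + 1902 = -3522220 + 1902 = -3520318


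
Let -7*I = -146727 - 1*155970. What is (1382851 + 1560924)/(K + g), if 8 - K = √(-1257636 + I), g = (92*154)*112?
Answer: 32698769744200/17626081349587 + 2943775*I*√59505285/17626081349587 ≈ 1.8551 + 0.0012883*I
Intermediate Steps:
g = 1586816 (g = 14168*112 = 1586816)
I = 302697/7 (I = -(-146727 - 1*155970)/7 = -(-146727 - 155970)/7 = -⅐*(-302697) = 302697/7 ≈ 43242.)
K = 8 - I*√59505285/7 (K = 8 - √(-1257636 + 302697/7) = 8 - √(-8500755/7) = 8 - I*√59505285/7 ≈ 8.0 - 1102.0*I)
(1382851 + 1560924)/(K + g) = (1382851 + 1560924)/((8 - I*√59505285/7) + 1586816) = 2943775/(1586824 - I*√59505285/7)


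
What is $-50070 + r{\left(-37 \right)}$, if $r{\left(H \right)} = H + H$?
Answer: $-50144$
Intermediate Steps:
$r{\left(H \right)} = 2 H$
$-50070 + r{\left(-37 \right)} = -50070 + 2 \left(-37\right) = -50070 - 74 = -50144$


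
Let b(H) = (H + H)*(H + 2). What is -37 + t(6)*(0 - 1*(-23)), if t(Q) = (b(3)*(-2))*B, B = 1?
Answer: -1417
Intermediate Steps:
b(H) = 2*H*(2 + H) (b(H) = (2*H)*(2 + H) = 2*H*(2 + H))
t(Q) = -60 (t(Q) = ((2*3*(2 + 3))*(-2))*1 = ((2*3*5)*(-2))*1 = (30*(-2))*1 = -60*1 = -60)
-37 + t(6)*(0 - 1*(-23)) = -37 - 60*(0 - 1*(-23)) = -37 - 60*(0 + 23) = -37 - 60*23 = -37 - 1380 = -1417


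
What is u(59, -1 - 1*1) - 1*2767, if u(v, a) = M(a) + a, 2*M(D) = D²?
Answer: -2767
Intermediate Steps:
M(D) = D²/2
u(v, a) = a + a²/2 (u(v, a) = a²/2 + a = a + a²/2)
u(59, -1 - 1*1) - 1*2767 = (-1 - 1*1)*(2 + (-1 - 1*1))/2 - 1*2767 = (-1 - 1)*(2 + (-1 - 1))/2 - 2767 = (½)*(-2)*(2 - 2) - 2767 = (½)*(-2)*0 - 2767 = 0 - 2767 = -2767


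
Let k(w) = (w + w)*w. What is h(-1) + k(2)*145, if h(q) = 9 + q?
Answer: 1168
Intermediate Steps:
k(w) = 2*w**2 (k(w) = (2*w)*w = 2*w**2)
h(-1) + k(2)*145 = (9 - 1) + (2*2**2)*145 = 8 + (2*4)*145 = 8 + 8*145 = 8 + 1160 = 1168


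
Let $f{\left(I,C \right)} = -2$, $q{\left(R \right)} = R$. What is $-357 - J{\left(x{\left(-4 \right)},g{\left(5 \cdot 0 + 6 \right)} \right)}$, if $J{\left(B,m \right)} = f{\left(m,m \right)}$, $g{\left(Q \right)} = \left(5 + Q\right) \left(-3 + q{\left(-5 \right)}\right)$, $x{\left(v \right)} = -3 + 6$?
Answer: $-355$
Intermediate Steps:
$x{\left(v \right)} = 3$
$g{\left(Q \right)} = -40 - 8 Q$ ($g{\left(Q \right)} = \left(5 + Q\right) \left(-3 - 5\right) = \left(5 + Q\right) \left(-8\right) = -40 - 8 Q$)
$J{\left(B,m \right)} = -2$
$-357 - J{\left(x{\left(-4 \right)},g{\left(5 \cdot 0 + 6 \right)} \right)} = -357 - -2 = -357 + 2 = -355$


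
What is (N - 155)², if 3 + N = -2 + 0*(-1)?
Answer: 25600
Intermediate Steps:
N = -5 (N = -3 + (-2 + 0*(-1)) = -3 + (-2 + 0) = -3 - 2 = -5)
(N - 155)² = (-5 - 155)² = (-160)² = 25600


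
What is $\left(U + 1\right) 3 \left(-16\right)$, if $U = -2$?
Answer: $48$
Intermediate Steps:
$\left(U + 1\right) 3 \left(-16\right) = \left(-2 + 1\right) 3 \left(-16\right) = \left(-1\right) 3 \left(-16\right) = \left(-3\right) \left(-16\right) = 48$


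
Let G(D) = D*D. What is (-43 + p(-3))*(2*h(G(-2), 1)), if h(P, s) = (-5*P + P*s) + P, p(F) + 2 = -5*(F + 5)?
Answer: 1320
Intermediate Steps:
G(D) = D²
p(F) = -27 - 5*F (p(F) = -2 - 5*(F + 5) = -2 - 5*(5 + F) = -2 + (-25 - 5*F) = -27 - 5*F)
h(P, s) = -4*P + P*s
(-43 + p(-3))*(2*h(G(-2), 1)) = (-43 + (-27 - 5*(-3)))*(2*((-2)²*(-4 + 1))) = (-43 + (-27 + 15))*(2*(4*(-3))) = (-43 - 12)*(2*(-12)) = -55*(-24) = 1320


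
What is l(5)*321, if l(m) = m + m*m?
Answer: 9630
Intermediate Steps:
l(m) = m + m²
l(5)*321 = (5*(1 + 5))*321 = (5*6)*321 = 30*321 = 9630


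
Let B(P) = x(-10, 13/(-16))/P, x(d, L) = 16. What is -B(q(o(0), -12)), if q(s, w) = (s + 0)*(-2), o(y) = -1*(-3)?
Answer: 8/3 ≈ 2.6667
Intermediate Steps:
o(y) = 3
q(s, w) = -2*s (q(s, w) = s*(-2) = -2*s)
B(P) = 16/P
-B(q(o(0), -12)) = -16/((-2*3)) = -16/(-6) = -16*(-1)/6 = -1*(-8/3) = 8/3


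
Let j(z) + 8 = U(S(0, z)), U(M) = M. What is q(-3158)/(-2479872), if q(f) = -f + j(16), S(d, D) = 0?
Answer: -525/413312 ≈ -0.0012702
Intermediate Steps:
j(z) = -8 (j(z) = -8 + 0 = -8)
q(f) = -8 - f (q(f) = -f - 8 = -8 - f)
q(-3158)/(-2479872) = (-8 - 1*(-3158))/(-2479872) = (-8 + 3158)*(-1/2479872) = 3150*(-1/2479872) = -525/413312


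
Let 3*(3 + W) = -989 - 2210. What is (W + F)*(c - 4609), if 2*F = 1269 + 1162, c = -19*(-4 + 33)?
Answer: -754220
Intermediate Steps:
c = -551 (c = -19*29 = -551)
F = 2431/2 (F = (1269 + 1162)/2 = (½)*2431 = 2431/2 ≈ 1215.5)
W = -3208/3 (W = -3 + (-989 - 2210)/3 = -3 + (⅓)*(-3199) = -3 - 3199/3 = -3208/3 ≈ -1069.3)
(W + F)*(c - 4609) = (-3208/3 + 2431/2)*(-551 - 4609) = (877/6)*(-5160) = -754220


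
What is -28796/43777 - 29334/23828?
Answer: -985152803/521559178 ≈ -1.8889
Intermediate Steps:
-28796/43777 - 29334/23828 = -28796*1/43777 - 29334*1/23828 = -28796/43777 - 14667/11914 = -985152803/521559178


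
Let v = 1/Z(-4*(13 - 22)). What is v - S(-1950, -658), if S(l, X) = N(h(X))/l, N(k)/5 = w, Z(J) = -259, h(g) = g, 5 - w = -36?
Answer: 10229/101010 ≈ 0.10127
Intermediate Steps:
w = 41 (w = 5 - 1*(-36) = 5 + 36 = 41)
N(k) = 205 (N(k) = 5*41 = 205)
S(l, X) = 205/l
v = -1/259 (v = 1/(-259) = -1/259 ≈ -0.0038610)
v - S(-1950, -658) = -1/259 - 205/(-1950) = -1/259 - 205*(-1)/1950 = -1/259 - 1*(-41/390) = -1/259 + 41/390 = 10229/101010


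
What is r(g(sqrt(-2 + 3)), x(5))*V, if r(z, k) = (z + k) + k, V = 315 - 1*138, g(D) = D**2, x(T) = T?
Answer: 1947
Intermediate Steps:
V = 177 (V = 315 - 138 = 177)
r(z, k) = z + 2*k (r(z, k) = (k + z) + k = z + 2*k)
r(g(sqrt(-2 + 3)), x(5))*V = ((sqrt(-2 + 3))**2 + 2*5)*177 = ((sqrt(1))**2 + 10)*177 = (1**2 + 10)*177 = (1 + 10)*177 = 11*177 = 1947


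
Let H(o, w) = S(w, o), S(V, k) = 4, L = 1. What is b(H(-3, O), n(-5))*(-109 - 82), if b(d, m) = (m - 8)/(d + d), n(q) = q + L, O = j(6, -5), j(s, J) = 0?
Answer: 573/2 ≈ 286.50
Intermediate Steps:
O = 0
H(o, w) = 4
n(q) = 1 + q (n(q) = q + 1 = 1 + q)
b(d, m) = (-8 + m)/(2*d) (b(d, m) = (-8 + m)/((2*d)) = (-8 + m)*(1/(2*d)) = (-8 + m)/(2*d))
b(H(-3, O), n(-5))*(-109 - 82) = ((1/2)*(-8 + (1 - 5))/4)*(-109 - 82) = ((1/2)*(1/4)*(-8 - 4))*(-191) = ((1/2)*(1/4)*(-12))*(-191) = -3/2*(-191) = 573/2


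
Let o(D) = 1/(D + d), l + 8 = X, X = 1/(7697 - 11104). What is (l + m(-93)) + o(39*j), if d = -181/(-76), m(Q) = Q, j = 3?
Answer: -3121832952/30911711 ≈ -100.99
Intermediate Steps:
X = -1/3407 (X = 1/(-3407) = -1/3407 ≈ -0.00029351)
d = 181/76 (d = -181*(-1/76) = 181/76 ≈ 2.3816)
l = -27257/3407 (l = -8 - 1/3407 = -27257/3407 ≈ -8.0003)
o(D) = 1/(181/76 + D) (o(D) = 1/(D + 181/76) = 1/(181/76 + D))
(l + m(-93)) + o(39*j) = (-27257/3407 - 93) + 76/(181 + 76*(39*3)) = -344108/3407 + 76/(181 + 76*117) = -344108/3407 + 76/(181 + 8892) = -344108/3407 + 76/9073 = -3121832952/30911711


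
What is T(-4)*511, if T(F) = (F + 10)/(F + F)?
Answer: -1533/4 ≈ -383.25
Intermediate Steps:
T(F) = (10 + F)/(2*F) (T(F) = (10 + F)/((2*F)) = (10 + F)*(1/(2*F)) = (10 + F)/(2*F))
T(-4)*511 = ((½)*(10 - 4)/(-4))*511 = ((½)*(-¼)*6)*511 = -¾*511 = -1533/4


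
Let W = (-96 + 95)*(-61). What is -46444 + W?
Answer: -46383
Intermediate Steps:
W = 61 (W = -1*(-61) = 61)
-46444 + W = -46444 + 61 = -46383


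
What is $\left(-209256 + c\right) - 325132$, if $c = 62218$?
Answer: $-472170$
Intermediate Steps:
$\left(-209256 + c\right) - 325132 = \left(-209256 + 62218\right) - 325132 = -147038 - 325132 = -472170$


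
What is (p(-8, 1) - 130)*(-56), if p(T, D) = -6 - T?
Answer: 7168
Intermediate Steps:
(p(-8, 1) - 130)*(-56) = ((-6 - 1*(-8)) - 130)*(-56) = ((-6 + 8) - 130)*(-56) = (2 - 130)*(-56) = -128*(-56) = 7168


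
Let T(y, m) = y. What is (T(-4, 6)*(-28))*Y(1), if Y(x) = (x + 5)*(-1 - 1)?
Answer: -1344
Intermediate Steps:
Y(x) = -10 - 2*x (Y(x) = (5 + x)*(-2) = -10 - 2*x)
(T(-4, 6)*(-28))*Y(1) = (-4*(-28))*(-10 - 2*1) = 112*(-10 - 2) = 112*(-12) = -1344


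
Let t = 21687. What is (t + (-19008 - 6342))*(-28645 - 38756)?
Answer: 246889863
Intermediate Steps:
(t + (-19008 - 6342))*(-28645 - 38756) = (21687 + (-19008 - 6342))*(-28645 - 38756) = (21687 - 25350)*(-67401) = -3663*(-67401) = 246889863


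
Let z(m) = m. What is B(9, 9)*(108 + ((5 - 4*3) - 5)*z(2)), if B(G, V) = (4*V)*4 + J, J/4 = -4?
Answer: 10752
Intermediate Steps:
J = -16 (J = 4*(-4) = -16)
B(G, V) = -16 + 16*V (B(G, V) = (4*V)*4 - 16 = 16*V - 16 = -16 + 16*V)
B(9, 9)*(108 + ((5 - 4*3) - 5)*z(2)) = (-16 + 16*9)*(108 + ((5 - 4*3) - 5)*2) = (-16 + 144)*(108 + ((5 - 12) - 5)*2) = 128*(108 + (-7 - 5)*2) = 128*(108 - 12*2) = 128*(108 - 24) = 128*84 = 10752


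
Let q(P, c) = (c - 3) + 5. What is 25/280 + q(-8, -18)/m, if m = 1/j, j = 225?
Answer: -201595/56 ≈ -3599.9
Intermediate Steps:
q(P, c) = 2 + c (q(P, c) = (-3 + c) + 5 = 2 + c)
m = 1/225 ≈ 0.0044444
25/280 + q(-8, -18)/m = 25/280 + (2 - 18)/(1/225) = 25*(1/280) - 16*225 = 5/56 - 3600 = -201595/56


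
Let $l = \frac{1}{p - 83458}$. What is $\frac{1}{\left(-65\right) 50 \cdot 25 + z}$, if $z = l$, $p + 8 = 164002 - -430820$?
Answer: $- \frac{511356}{41547674999} \approx -1.2308 \cdot 10^{-5}$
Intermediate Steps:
$p = 594814$ ($p = -8 + \left(164002 - -430820\right) = -8 + \left(164002 + 430820\right) = -8 + 594822 = 594814$)
$l = \frac{1}{511356}$ ($l = \frac{1}{594814 - 83458} = \frac{1}{511356} \approx 1.9556 \cdot 10^{-6}$)
$z = \frac{1}{511356} \approx 1.9556 \cdot 10^{-6}$
$\frac{1}{\left(-65\right) 50 \cdot 25 + z} = \frac{1}{\left(-65\right) 50 \cdot 25 + \frac{1}{511356}} = \frac{1}{\left(-3250\right) 25 + \frac{1}{511356}} = \frac{1}{-81250 + \frac{1}{511356}} = \frac{1}{- \frac{41547674999}{511356}} = - \frac{511356}{41547674999}$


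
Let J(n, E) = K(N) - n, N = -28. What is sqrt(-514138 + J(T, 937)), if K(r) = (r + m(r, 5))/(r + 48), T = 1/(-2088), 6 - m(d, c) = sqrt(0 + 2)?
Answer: sqrt(-1556607537710 - 151380*sqrt(2))/1740 ≈ 717.04*I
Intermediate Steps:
m(d, c) = 6 - sqrt(2) (m(d, c) = 6 - sqrt(0 + 2) = 6 - sqrt(2))
T = -1/2088 ≈ -0.00047893
K(r) = (6 + r - sqrt(2))/(48 + r) (K(r) = (r + (6 - sqrt(2)))/(r + 48) = (6 + r - sqrt(2))/(48 + r))
J(n, E) = -11/10 - n - sqrt(2)/20 (J(n, E) = (6 - 28 - sqrt(2))/(48 - 28) - n = (-22 - sqrt(2))/20 - n = (-11/10 - sqrt(2)/20) - n = -11/10 - n - sqrt(2)/20)
sqrt(-514138 + J(T, 937)) = sqrt(-514138 + (-11/10 - 1*(-1/2088) - sqrt(2)/20)) = sqrt(-514138 + (-11/10 + 1/2088 - sqrt(2)/20)) = sqrt(-514138 + (-11479/10440 - sqrt(2)/20)) = sqrt(-5367612199/10440 - sqrt(2)/20)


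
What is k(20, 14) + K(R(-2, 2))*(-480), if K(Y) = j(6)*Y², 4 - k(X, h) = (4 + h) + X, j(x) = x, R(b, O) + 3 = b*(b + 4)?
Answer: -141154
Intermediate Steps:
R(b, O) = -3 + b*(4 + b) (R(b, O) = -3 + b*(b + 4) = -3 + b*(4 + b))
k(X, h) = -X - h (k(X, h) = 4 - ((4 + h) + X) = 4 - (4 + X + h) = 4 + (-4 - X - h) = -X - h)
K(Y) = 6*Y²
k(20, 14) + K(R(-2, 2))*(-480) = (-1*20 - 1*14) + (6*(-3 + (-2)² + 4*(-2))²)*(-480) = (-20 - 14) + (6*(-3 + 4 - 8)²)*(-480) = -34 + (6*(-7)²)*(-480) = -34 + (6*49)*(-480) = -34 + 294*(-480) = -34 - 141120 = -141154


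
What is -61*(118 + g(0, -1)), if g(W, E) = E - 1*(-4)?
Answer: -7381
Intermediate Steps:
g(W, E) = 4 + E (g(W, E) = E + 4 = 4 + E)
-61*(118 + g(0, -1)) = -61*(118 + (4 - 1)) = -61*(118 + 3) = -61*121 = -7381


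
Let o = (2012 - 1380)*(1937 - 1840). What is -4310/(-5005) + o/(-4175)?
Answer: -57766454/4179175 ≈ -13.822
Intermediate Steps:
o = 61304 (o = 632*97 = 61304)
-4310/(-5005) + o/(-4175) = -4310/(-5005) + 61304/(-4175) = -4310*(-1/5005) + 61304*(-1/4175) = 862/1001 - 61304/4175 = -57766454/4179175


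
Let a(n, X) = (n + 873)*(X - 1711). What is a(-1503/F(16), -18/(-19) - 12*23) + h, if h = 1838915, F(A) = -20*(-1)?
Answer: 19330061/76 ≈ 2.5434e+5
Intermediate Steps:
F(A) = 20
a(n, X) = (-1711 + X)*(873 + n) (a(n, X) = (873 + n)*(-1711 + X) = (-1711 + X)*(873 + n))
a(-1503/F(16), -18/(-19) - 12*23) + h = (-1493703 - (-2571633)/20 + 873*(-18/(-19) - 12*23) + (-18/(-19) - 12*23)*(-1503/20)) + 1838915 = (-1493703 - (-2571633)/20 + 873*(-18*(-1/19) - 276) + (-18*(-1/19) - 276)*(-1503*1/20)) + 1838915 = (-1493703 - 1711*(-1503/20) + 873*(18/19 - 276) + (18/19 - 276)*(-1503/20)) + 1838915 = (-1493703 + 2571633/20 + 873*(-5226/19) - 5226/19*(-1503/20)) + 1838915 = (-1493703 + 2571633/20 - 4562298/19 + 3927339/190) + 1838915 = -120427479/76 + 1838915 = 19330061/76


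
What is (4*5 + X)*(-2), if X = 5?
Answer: -50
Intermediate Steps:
(4*5 + X)*(-2) = (4*5 + 5)*(-2) = (20 + 5)*(-2) = 25*(-2) = -50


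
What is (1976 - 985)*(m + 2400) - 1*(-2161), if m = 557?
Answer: 2932548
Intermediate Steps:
(1976 - 985)*(m + 2400) - 1*(-2161) = (1976 - 985)*(557 + 2400) - 1*(-2161) = 991*2957 + 2161 = 2930387 + 2161 = 2932548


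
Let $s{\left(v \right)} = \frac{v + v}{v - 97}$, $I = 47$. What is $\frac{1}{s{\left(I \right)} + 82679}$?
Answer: $\frac{25}{2066928} \approx 1.2095 \cdot 10^{-5}$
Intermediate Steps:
$s{\left(v \right)} = \frac{2 v}{-97 + v}$ ($s{\left(v \right)} = \frac{2 v}{v - 97} = \frac{2 v}{-97 + v}$)
$\frac{1}{s{\left(I \right)} + 82679} = \frac{1}{2 \cdot 47 \frac{1}{-97 + 47} + 82679} = \frac{1}{2 \cdot 47 \frac{1}{-50} + 82679} = \frac{1}{2 \cdot 47 \left(- \frac{1}{50}\right) + 82679} = \frac{1}{- \frac{47}{25} + 82679} = \frac{1}{\frac{2066928}{25}} = \frac{25}{2066928}$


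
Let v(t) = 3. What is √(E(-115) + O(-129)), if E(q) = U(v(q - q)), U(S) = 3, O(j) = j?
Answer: 3*I*√14 ≈ 11.225*I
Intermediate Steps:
E(q) = 3
√(E(-115) + O(-129)) = √(3 - 129) = √(-126) = 3*I*√14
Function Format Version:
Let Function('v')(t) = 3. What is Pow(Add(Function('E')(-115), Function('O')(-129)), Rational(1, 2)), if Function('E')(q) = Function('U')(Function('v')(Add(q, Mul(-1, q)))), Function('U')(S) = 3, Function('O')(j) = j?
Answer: Mul(3, I, Pow(14, Rational(1, 2))) ≈ Mul(11.225, I)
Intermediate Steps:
Function('E')(q) = 3
Pow(Add(Function('E')(-115), Function('O')(-129)), Rational(1, 2)) = Pow(Add(3, -129), Rational(1, 2)) = Pow(-126, Rational(1, 2)) = Mul(3, I, Pow(14, Rational(1, 2)))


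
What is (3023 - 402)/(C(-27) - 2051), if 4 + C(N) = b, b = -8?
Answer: -2621/2063 ≈ -1.2705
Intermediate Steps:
C(N) = -12 (C(N) = -4 - 8 = -12)
(3023 - 402)/(C(-27) - 2051) = (3023 - 402)/(-12 - 2051) = 2621/(-2063) = 2621*(-1/2063) = -2621/2063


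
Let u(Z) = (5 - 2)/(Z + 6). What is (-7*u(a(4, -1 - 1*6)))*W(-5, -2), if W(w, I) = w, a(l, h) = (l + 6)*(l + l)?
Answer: 105/86 ≈ 1.2209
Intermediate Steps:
a(l, h) = 2*l*(6 + l) (a(l, h) = (6 + l)*(2*l) = 2*l*(6 + l))
u(Z) = 3/(6 + Z)
(-7*u(a(4, -1 - 1*6)))*W(-5, -2) = -21/(6 + 2*4*(6 + 4))*(-5) = -21/(6 + 2*4*10)*(-5) = -21/(6 + 80)*(-5) = -21/86*(-5) = 105/86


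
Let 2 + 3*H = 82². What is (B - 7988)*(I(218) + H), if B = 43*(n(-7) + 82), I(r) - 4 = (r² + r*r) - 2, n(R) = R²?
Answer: -229119520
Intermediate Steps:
I(r) = 2 + 2*r² (I(r) = 4 + ((r² + r*r) - 2) = 4 + ((r² + r²) - 2) = 4 + (2*r² - 2) = 4 + (-2 + 2*r²) = 2 + 2*r²)
B = 5633 (B = 43*((-7)² + 82) = 43*(49 + 82) = 43*131 = 5633)
H = 6722/3 (H = -⅔ + (⅓)*82² = -⅔ + (⅓)*6724 = -⅔ + 6724/3 = 6722/3 ≈ 2240.7)
(B - 7988)*(I(218) + H) = (5633 - 7988)*((2 + 2*218²) + 6722/3) = -2355*((2 + 2*47524) + 6722/3) = -2355*((2 + 95048) + 6722/3) = -2355*(95050 + 6722/3) = -2355*291872/3 = -229119520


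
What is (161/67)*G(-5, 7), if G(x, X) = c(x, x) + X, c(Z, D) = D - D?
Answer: 1127/67 ≈ 16.821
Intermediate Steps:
c(Z, D) = 0
G(x, X) = X (G(x, X) = 0 + X = X)
(161/67)*G(-5, 7) = (161/67)*7 = 1127/67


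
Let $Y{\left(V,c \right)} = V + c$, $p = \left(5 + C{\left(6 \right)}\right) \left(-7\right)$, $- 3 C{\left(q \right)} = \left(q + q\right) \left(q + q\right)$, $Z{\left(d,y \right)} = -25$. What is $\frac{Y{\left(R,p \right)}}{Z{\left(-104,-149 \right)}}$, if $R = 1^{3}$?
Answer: $- \frac{302}{25} \approx -12.08$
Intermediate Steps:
$C{\left(q \right)} = - \frac{4 q^{2}}{3}$ ($C{\left(q \right)} = - \frac{\left(q + q\right) \left(q + q\right)}{3} = - \frac{2 q 2 q}{3} = - \frac{4 q^{2}}{3}$)
$p = 301$ ($p = \left(5 - \frac{4 \cdot 6^{2}}{3}\right) \left(-7\right) = \left(5 - 48\right) \left(-7\right) = \left(-43\right) \left(-7\right) = 301$)
$R = 1$
$\frac{Y{\left(R,p \right)}}{Z{\left(-104,-149 \right)}} = \frac{1 + 301}{-25} = 302 \left(- \frac{1}{25}\right) = - \frac{302}{25}$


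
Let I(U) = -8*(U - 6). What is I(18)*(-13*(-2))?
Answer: -2496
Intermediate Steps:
I(U) = 48 - 8*U (I(U) = -8*(-6 + U) = 48 - 8*U)
I(18)*(-13*(-2)) = (48 - 8*18)*(-13*(-2)) = (48 - 144)*26 = -96*26 = -2496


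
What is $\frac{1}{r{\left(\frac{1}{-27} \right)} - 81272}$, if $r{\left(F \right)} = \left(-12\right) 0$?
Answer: $- \frac{1}{81272} \approx -1.2304 \cdot 10^{-5}$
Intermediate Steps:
$r{\left(F \right)} = 0$
$\frac{1}{r{\left(\frac{1}{-27} \right)} - 81272} = \frac{1}{0 - 81272} = \frac{1}{-81272} = - \frac{1}{81272}$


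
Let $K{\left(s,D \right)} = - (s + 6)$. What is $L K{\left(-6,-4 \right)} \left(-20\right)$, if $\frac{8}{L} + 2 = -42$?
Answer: $0$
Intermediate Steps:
$L = - \frac{2}{11}$ ($L = \frac{8}{-2 - 42} = \frac{8}{-44} = 8 \left(- \frac{1}{44}\right) = - \frac{2}{11} \approx -0.18182$)
$K{\left(s,D \right)} = -6 - s$ ($K{\left(s,D \right)} = - (6 + s) = -6 - s$)
$L K{\left(-6,-4 \right)} \left(-20\right) = - \frac{2 \left(-6 - -6\right)}{11} \left(-20\right) = - \frac{2 \left(-6 + 6\right)}{11} \left(-20\right) = \left(- \frac{2}{11}\right) 0 \left(-20\right) = 0 \left(-20\right) = 0$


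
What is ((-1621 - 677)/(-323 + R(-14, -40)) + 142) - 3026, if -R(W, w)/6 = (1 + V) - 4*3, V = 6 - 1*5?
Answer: -756194/263 ≈ -2875.3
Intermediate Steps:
V = 1 (V = 6 - 5 = 1)
R(W, w) = 60 (R(W, w) = -6*((1 + 1) - 4*3) = -6*(2 - 12) = -6*(-10) = 60)
((-1621 - 677)/(-323 + R(-14, -40)) + 142) - 3026 = ((-1621 - 677)/(-323 + 60) + 142) - 3026 = (-2298/(-263) + 142) - 3026 = (-2298*(-1/263) + 142) - 3026 = (2298/263 + 142) - 3026 = 39644/263 - 3026 = -756194/263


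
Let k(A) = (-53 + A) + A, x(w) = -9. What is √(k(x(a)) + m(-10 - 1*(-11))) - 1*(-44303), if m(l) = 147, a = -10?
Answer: 44303 + 2*√19 ≈ 44312.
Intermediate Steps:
k(A) = -53 + 2*A
√(k(x(a)) + m(-10 - 1*(-11))) - 1*(-44303) = √((-53 + 2*(-9)) + 147) - 1*(-44303) = √((-53 - 18) + 147) + 44303 = √(-71 + 147) + 44303 = √76 + 44303 = 2*√19 + 44303 = 44303 + 2*√19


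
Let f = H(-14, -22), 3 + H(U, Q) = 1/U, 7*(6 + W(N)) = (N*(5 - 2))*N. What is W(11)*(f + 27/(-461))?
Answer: -6484521/45178 ≈ -143.53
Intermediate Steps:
W(N) = -6 + 3*N²/7 (W(N) = -6 + ((N*(5 - 2))*N)/7 = -6 + ((N*3)*N)/7 = -6 + ((3*N)*N)/7 = -6 + (3*N²)/7 = -6 + 3*N²/7)
H(U, Q) = -3 + 1/U
f = -43/14 (f = -3 + 1/(-14) = -3 - 1/14 = -43/14 ≈ -3.0714)
W(11)*(f + 27/(-461)) = (-6 + (3/7)*11²)*(-43/14 + 27/(-461)) = (-6 + (3/7)*121)*(-43/14 + 27*(-1/461)) = (-6 + 363/7)*(-43/14 - 27/461) = (321/7)*(-20201/6454) = -6484521/45178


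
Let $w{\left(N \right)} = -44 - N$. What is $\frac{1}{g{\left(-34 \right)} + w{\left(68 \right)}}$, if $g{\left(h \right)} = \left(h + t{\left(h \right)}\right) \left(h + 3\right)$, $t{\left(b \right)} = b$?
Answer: $\frac{1}{1996} \approx 0.000501$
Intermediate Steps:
$g{\left(h \right)} = 2 h \left(3 + h\right)$ ($g{\left(h \right)} = \left(h + h\right) \left(h + 3\right) = 2 h \left(3 + h\right)$)
$\frac{1}{g{\left(-34 \right)} + w{\left(68 \right)}} = \frac{1}{2 \left(-34\right) \left(3 - 34\right) - 112} = \frac{1}{2 \left(-34\right) \left(-31\right) - 112} = \frac{1}{2108 - 112} = \frac{1}{1996}$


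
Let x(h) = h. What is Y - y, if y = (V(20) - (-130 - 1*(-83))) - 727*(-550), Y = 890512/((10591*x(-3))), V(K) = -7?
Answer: -1815227926/4539 ≈ -3.9992e+5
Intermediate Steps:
Y = -127216/4539 (Y = 890512/((10591*(-3))) = 890512/(-31773) = 890512*(-1/31773) = -127216/4539 ≈ -28.027)
y = 399890 (y = (-7 - (-130 - 1*(-83))) - 727*(-550) = (-7 - (-130 + 83)) + 399850 = (-7 - 1*(-47)) + 399850 = (-7 + 47) + 399850 = 40 + 399850 = 399890)
Y - y = -127216/4539 - 1*399890 = -127216/4539 - 399890 = -1815227926/4539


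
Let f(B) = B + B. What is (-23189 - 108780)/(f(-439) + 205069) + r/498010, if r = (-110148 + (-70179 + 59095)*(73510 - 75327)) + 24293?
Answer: 4029078080953/101689159910 ≈ 39.622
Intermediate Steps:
f(B) = 2*B
r = 20053773 (r = (-110148 - 11084*(-1817)) + 24293 = (-110148 + 20139628) + 24293 = 20029480 + 24293 = 20053773)
(-23189 - 108780)/(f(-439) + 205069) + r/498010 = (-23189 - 108780)/(2*(-439) + 205069) + 20053773/498010 = -131969/(-878 + 205069) + 20053773*(1/498010) = -131969/204191 + 20053773/498010 = 4029078080953/101689159910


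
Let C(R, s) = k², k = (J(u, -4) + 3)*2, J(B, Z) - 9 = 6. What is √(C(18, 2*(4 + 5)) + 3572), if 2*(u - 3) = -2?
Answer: 2*√1217 ≈ 69.771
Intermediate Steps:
u = 2 (u = 3 + (½)*(-2) = 3 - 1 = 2)
J(B, Z) = 15 (J(B, Z) = 9 + 6 = 15)
k = 36 (k = (15 + 3)*2 = 18*2 = 36)
C(R, s) = 1296 (C(R, s) = 36² = 1296)
√(C(18, 2*(4 + 5)) + 3572) = √(1296 + 3572) = √4868 = 2*√1217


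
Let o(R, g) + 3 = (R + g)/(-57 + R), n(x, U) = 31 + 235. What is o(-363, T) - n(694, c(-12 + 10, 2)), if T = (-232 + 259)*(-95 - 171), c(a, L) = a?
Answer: -7029/28 ≈ -251.04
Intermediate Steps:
n(x, U) = 266
T = -7182 (T = 27*(-266) = -7182)
o(R, g) = -3 + (R + g)/(-57 + R)
o(-363, T) - n(694, c(-12 + 10, 2)) = (171 - 7182 - 2*(-363))/(-57 - 363) - 1*266 = (171 - 7182 + 726)/(-420) - 266 = -1/420*(-6285) - 266 = 419/28 - 266 = -7029/28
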